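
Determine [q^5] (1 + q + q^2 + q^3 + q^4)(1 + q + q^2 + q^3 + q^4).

4

(1 + q + q^2 + q^3 + q^4) has coefficients 1,1,1,1,1 for degrees 0…4.
(1 + q + q^2 + q^3 + q^4) has coefficients 1,1,1,1,1,0 for degrees 0…5.
[q^5] = 1·0 + 1·1 + 1·1 + 1·1 + 1·1 = 4.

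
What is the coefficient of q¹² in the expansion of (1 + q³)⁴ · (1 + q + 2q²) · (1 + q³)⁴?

70

(1 + q³)⁴ has coefficients 1,0,0,4,0,0,6,0,0,4,0,0,1 for degrees 0…12.
(1 + q + 2q²) has coefficients 1,1,2,0,0,0,0,0,0,0,0,0,0 for degrees 0…12.
Finally multiplying by (1 + q³)⁴, the product of all factors after the first has coefficients 1,1,2,4,4,8,6,6,12,4,4,8,1 for degrees 0…12.
[q¹²] = 1·1 + 4·4 + 6·6 + 4·4 + 1·1 = 70.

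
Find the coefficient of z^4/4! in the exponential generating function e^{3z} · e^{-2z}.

The EGF product rule gives c_4 = Σ_{k_1+k_2=4} C(4; k_1,k_2) · ∏ g_i(k_i), where e^{3z} gives (3)^k; e^{-2z} gives (-2)^k.
g_1(k) for k = 0…4: 1, 3, 9, 27, 81.
g_2(k) for k = 0…4: 1, -2, 4, -8, 16.
c_4 = Σ_k C(4,k)·g_1(k)·g_2(4−k) = 1·1·16 + 4·3·(-8) + 6·9·4 + 4·27·(-2) + 1·81·1 = 16 − 96 + 216 − 216 + 81 = 1.

1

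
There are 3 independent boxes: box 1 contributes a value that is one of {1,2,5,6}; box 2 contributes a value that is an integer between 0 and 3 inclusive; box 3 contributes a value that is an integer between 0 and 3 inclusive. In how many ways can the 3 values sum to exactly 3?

5

The generating function for the choices is (y + y² + y⁵ + y⁶)·(1 + y + y² + y³)·(1 + y + y² + y³); the count is [y³].
(y + y² + y⁵ + y⁶) has coefficients 0,1,1,0 for degrees 0…3.
(1 + y + y² + y³) has coefficients 1,1,1,1 for degrees 0…3.
Finally multiplying by (1 + y + y² + y³), the product of all factors after the first has coefficients 1,2,3,4 for degrees 0…3.
[y³] = 1·3 + 1·2 = 5.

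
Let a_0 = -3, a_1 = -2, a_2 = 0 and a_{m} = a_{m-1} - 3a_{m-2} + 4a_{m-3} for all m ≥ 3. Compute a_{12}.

The ordinary generating function has denominator 1 - q + 3q^2 - 4q^3.
Iterating the recurrence: a_0,…,a_{12} = -3, -2, 0, -6, -14, 4, 22, -46, -96, 130, 234, -540, -722.

-722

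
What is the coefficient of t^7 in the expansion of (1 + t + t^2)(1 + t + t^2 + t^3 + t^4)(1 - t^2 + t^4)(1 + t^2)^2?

4

(1 + t + t^2) has coefficients 1,1,1 for degrees 0…2.
(1 + t + t^2 + t^3 + t^4) has coefficients 1,1,1,1,1,0,0,0 for degrees 0…7.
Multiplying by (1 - t^2 + t^4) gives running coefficients 1,1,0,0,1,0,0,1 for degrees 0…7.
Finally multiplying by (1 + t^2)^2, the product of all factors after the first has coefficients 1,1,2,2,2,1,2,1 for degrees 0…7.
[t^7] = 1·1 + 1·2 + 1·1 = 4.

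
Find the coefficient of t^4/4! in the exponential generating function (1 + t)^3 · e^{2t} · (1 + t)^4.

3768

The EGF product rule gives c_4 = Σ_{k_1+k_2+k_3=4} C(4; k_1,k_2,k_3) · ∏ g_i(k_i), where (1+t)^3 gives the falling factorial (3)_k; e^{2t} gives (2)^k; (1+t)^4 gives the falling factorial (4)_k.
g_1(k) for k = 0…4: 1, 3, 6, 6, 0.
g_2(k) for k = 0…4: 1, 2, 4, 8, 16.
g_3(k) for k = 0…4: 1, 4, 12, 24, 24.
First combine the last two factors: h(k) = Σ_j C(k,j)·g_2(j)·g_3(k−j) for k = 0…4: 1, 6, 32, 152, 648.
c_4 = Σ_k C(4,k)·g_1(k)·h(4−k) = 1·1·648 + 4·3·152 + 6·6·32 + 4·6·6 = 648 + 1824 + 1152 + 144 = 3768.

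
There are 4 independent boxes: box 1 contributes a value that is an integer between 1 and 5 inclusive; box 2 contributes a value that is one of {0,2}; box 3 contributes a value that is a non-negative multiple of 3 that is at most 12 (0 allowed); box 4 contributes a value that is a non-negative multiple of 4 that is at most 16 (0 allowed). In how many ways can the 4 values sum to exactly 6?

4

The generating function for the choices is (x + x² + x³ + x⁴ + x⁵)·(1 + x²)·(1 + x³ + x⁶ + x⁹ + x¹²)·(1 + x⁴ + x⁸ + x¹² + x¹⁶); the count is [x⁶].
(x + x² + x³ + x⁴ + x⁵) has coefficients 0,1,1,1,1,1 for degrees 0…5.
(1 + x²) has coefficients 1,0,1,0,0,0,0 for degrees 0…6.
Multiplying by (1 + x³ + x⁶ + x⁹ + x¹²) gives running coefficients 1,0,1,1,0,1,1 for degrees 0…6.
Finally multiplying by (1 + x⁴ + x⁸ + x¹² + x¹⁶), the product of all factors after the first has coefficients 1,0,1,1,1,1,2 for degrees 0…6.
[x⁶] = 1·1 + 1·1 + 1·1 + 1·1 + 1·0 = 4.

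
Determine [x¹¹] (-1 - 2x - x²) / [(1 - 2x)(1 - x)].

-9212

The denominator gives the recurrence a_n = 3a_(n−1) − 2a_(n−2) for n ≥ 3; the numerator fixes a_0 = -1, a_1 = -5, a_2 = -14.
Iterating: -1, -5, -14, -32, -68, -140, -284, -572, -1148, -2300, -4604, -9212, so a_11 = -9212.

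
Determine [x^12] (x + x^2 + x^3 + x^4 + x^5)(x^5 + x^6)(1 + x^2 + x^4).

4

(x + x^2 + x^3 + x^4 + x^5) has coefficients 0,1,1,1,1,1 for degrees 0…5.
(x^5 + x^6) has coefficients 0,0,0,0,0,1,1,0,0,0,0,0,0 for degrees 0…12.
Finally multiplying by (1 + x^2 + x^4), the product of all factors after the first has coefficients 0,0,0,0,0,1,1,1,1,1,1,0,0 for degrees 0…12.
[x^12] = 1·0 + 1·1 + 1·1 + 1·1 + 1·1 = 4.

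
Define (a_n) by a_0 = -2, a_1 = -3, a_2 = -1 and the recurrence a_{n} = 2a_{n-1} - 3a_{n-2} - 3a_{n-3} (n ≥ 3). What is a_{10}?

The ordinary generating function has denominator 1 - 2q + 3q^2 + 3q^3.
Iterating the recurrence: a_0,…,a_{10} = -2, -3, -1, 13, 38, 40, -73, -380, -661, 37, 3197.

3197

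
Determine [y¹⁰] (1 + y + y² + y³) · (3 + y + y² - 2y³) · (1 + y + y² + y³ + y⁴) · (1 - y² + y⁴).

6

(1 + y + y² + y³) has coefficients 1,1,1,1 for degrees 0…3.
(3 + y + y² - 2y³) has coefficients 3,1,1,-2,0,0,0,0,0,0,0 for degrees 0…10.
Multiplying by (1 + y + y² + y³ + y⁴) gives running coefficients 3,4,5,3,3,0,-1,-2,0,0,0 for degrees 0…10.
Finally multiplying by (1 - y² + y⁴), the product of all factors after the first has coefficients 3,4,2,-1,1,1,1,1,4,2,-1 for degrees 0…10.
[y¹⁰] = 1·(-1) + 1·2 + 1·4 + 1·1 = 6.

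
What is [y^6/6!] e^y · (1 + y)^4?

1045

The EGF product rule gives c_6 = Σ_{k_1+k_2=6} C(6; k_1,k_2) · ∏ g_i(k_i), where e^y gives (1)^k; (1+y)^4 gives the falling factorial (4)_k.
g_1(k) for k = 0…6: 1, 1, 1, 1, 1, 1, 1.
g_2(k) for k = 0…6: 1, 4, 12, 24, 24, 0, 0.
c_6 = Σ_k C(6,k)·g_1(k)·g_2(6−k) = 15·1·24 + 20·1·24 + 15·1·12 + 6·1·4 + 1·1·1 = 360 + 480 + 180 + 24 + 1 = 1045.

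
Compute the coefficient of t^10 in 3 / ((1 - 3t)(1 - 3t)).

1948617

The denominator gives the recurrence a_n = 6a_(n−1) − 9a_(n−2) for n ≥ 2; the numerator fixes a_0 = 3, a_1 = 18.
Iterating: 3, 18, 81, 324, 1215, 4374, 15309, 52488, 177147, 590490, 1948617, so a_10 = 1948617.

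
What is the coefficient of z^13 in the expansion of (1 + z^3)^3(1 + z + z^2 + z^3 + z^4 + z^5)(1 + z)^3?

20

(1 + z^3)^3 has coefficients 1,0,0,3,0,0,3,0,0,1 for degrees 0…9.
(1 + z + z^2 + z^3 + z^4 + z^5) has coefficients 1,1,1,1,1,1,0,0,0,0,0,0,0,0 for degrees 0…13.
Finally multiplying by (1 + z)^3, the product of all factors after the first has coefficients 1,4,7,8,8,8,7,4,1,0,0,0,0,0 for degrees 0…13.
[z^13] = 1·0 + 3·0 + 3·4 + 1·8 = 20.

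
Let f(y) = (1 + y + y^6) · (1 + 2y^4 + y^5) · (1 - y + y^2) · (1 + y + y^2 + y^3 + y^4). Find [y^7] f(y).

(1 + y + y^6) has coefficients 1,1,0,0,0,0,1 for degrees 0…6.
(1 + 2y^4 + y^5) has coefficients 1,0,0,0,2,1,0,0 for degrees 0…7.
Multiplying by (1 - y + y^2) gives running coefficients 1,-1,1,0,2,-1,1,1 for degrees 0…7.
Finally multiplying by (1 + y + y^2 + y^3 + y^4), the product of all factors after the first has coefficients 1,0,1,1,3,1,3,3 for degrees 0…7.
[y^7] = 1·3 + 1·3 + 1·0 = 6.

6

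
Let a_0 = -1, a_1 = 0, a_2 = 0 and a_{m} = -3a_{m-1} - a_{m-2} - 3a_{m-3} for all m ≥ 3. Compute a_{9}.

The ordinary generating function has denominator 1 + 3x + x^2 + 3x^3.
Iterating the recurrence: a_0,…,a_{9} = -1, 0, 0, 3, -9, 24, -72, 219, -657, 1968.

1968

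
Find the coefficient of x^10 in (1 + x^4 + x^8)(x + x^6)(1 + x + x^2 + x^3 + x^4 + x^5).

(1 + x^4 + x^8) has coefficients 1,0,0,0,1,0,0,0,1 for degrees 0…8.
(x + x^6) has coefficients 0,1,0,0,0,0,1,0,0,0,0 for degrees 0…10.
Finally multiplying by (1 + x + x^2 + x^3 + x^4 + x^5), the product of all factors after the first has coefficients 0,1,1,1,1,1,2,1,1,1,1 for degrees 0…10.
[x^10] = 1·1 + 1·2 + 1·1 = 4.

4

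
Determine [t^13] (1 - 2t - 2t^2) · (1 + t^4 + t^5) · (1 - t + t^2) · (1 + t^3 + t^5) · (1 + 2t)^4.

-218

(1 - 2t - 2t^2) has coefficients 1,-2,-2 for degrees 0…2.
(1 + t^4 + t^5) has coefficients 1,0,0,0,1,1,0,0,0,0,0,0,0,0 for degrees 0…13.
Multiplying by (1 - t + t^2) gives running coefficients 1,-1,1,0,1,0,0,1,0,0,0,0,0,0 for degrees 0…13.
Multiplying by (1 + t^3 + t^5) gives running coefficients 1,-1,1,1,0,2,-1,3,0,1,1,0,1,0 for degrees 0…13.
Finally multiplying by (1 + 2t)^4, the product of all factors after the first has coefficients 1,7,17,17,16,42,63,59,64,73,89,80,57,56 for degrees 0…13.
[t^13] = 1·56 − 2·57 − 2·80 = -218.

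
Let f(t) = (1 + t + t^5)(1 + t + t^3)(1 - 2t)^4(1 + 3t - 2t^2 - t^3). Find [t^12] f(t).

(1 + t + t^5) has coefficients 1,1,0,0,0,1 for degrees 0…5.
(1 + t + t^3) has coefficients 1,1,0,1,0,0,0,0,0,0,0,0,0 for degrees 0…12.
Multiplying by (1 - 2t)^4 gives running coefficients 1,-7,16,-7,-24,40,-32,16,0,0,0,0,0 for degrees 0…12.
Finally multiplying by (1 + 3t - 2t^2 - t^3), the product of all factors after the first has coefficients 1,-4,-7,54,-70,-34,143,-136,72,0,-16,0,0 for degrees 0…12.
[t^12] = 1·0 + 1·0 + 1·(-136) = -136.

-136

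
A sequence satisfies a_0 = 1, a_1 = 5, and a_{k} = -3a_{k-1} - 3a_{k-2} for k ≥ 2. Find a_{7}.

-135

The ordinary generating function has denominator 1 + 3z + 3z^2.
Iterating the recurrence: a_0,…,a_{7} = 1, 5, -18, 39, -63, 72, -27, -135.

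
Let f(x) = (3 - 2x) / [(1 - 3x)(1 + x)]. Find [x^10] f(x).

103337

Partial fractions give a closed form: a_n = (7/4)·3^n + (5/4)·(-1)^n.
At n = 10: a_10 = 103337.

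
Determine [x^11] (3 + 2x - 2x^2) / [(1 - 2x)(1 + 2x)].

The denominator gives the recurrence a_n = 4a_(n−2) for n ≥ 3; the numerator fixes a_0 = 3, a_1 = 2, a_2 = 10.
Iterating: 3, 2, 10, 8, 40, 32, 160, 128, 640, 512, 2560, 2048, so a_11 = 2048.

2048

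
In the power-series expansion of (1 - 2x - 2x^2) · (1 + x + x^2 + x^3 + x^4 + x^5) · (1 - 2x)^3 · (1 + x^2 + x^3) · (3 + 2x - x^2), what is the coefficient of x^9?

46

(1 - 2x - 2x^2) has coefficients 1,-2,-2 for degrees 0…2.
(1 + x + x^2 + x^3 + x^4 + x^5) has coefficients 1,1,1,1,1,1,0,0,0,0 for degrees 0…9.
Multiplying by (1 - 2x)^3 gives running coefficients 1,-5,7,-1,-1,-1,-2,4,-8,0 for degrees 0…9.
Multiplying by (1 + x^2 + x^3) gives running coefficients 1,-5,8,-5,1,5,-4,2,-11,2 for degrees 0…9.
Finally multiplying by (3 + 2x - x^2), the product of all factors after the first has coefficients 3,-13,13,6,-15,22,-3,-7,-25,-18 for degrees 0…9.
[x^9] = 1·(-18) − 2·(-25) − 2·(-7) = 46.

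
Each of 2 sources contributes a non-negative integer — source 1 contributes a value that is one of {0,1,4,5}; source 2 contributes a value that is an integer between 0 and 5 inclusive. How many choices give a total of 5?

4

The generating function for the choices is (1 + t + t^4 + t^5)·(1 + t + t^2 + t^3 + t^4 + t^5); the count is [t^5].
(1 + t + t^4 + t^5) has coefficients 1,1,0,0,1,1 for degrees 0…5.
(1 + t + t^2 + t^3 + t^4 + t^5) has coefficients 1,1,1,1,1,1 for degrees 0…5.
[t^5] = 1·1 + 1·1 + 1·1 + 1·1 = 4.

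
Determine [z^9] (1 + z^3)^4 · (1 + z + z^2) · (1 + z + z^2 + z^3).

22

(1 + z^3)^4 has coefficients 1,0,0,4,0,0,6,0,0,4 for degrees 0…9.
(1 + z + z^2) has coefficients 1,1,1,0,0,0,0,0,0,0 for degrees 0…9.
Finally multiplying by (1 + z + z^2 + z^3), the product of all factors after the first has coefficients 1,2,3,3,2,1,0,0,0,0 for degrees 0…9.
[z^9] = 1·0 + 4·0 + 6·3 + 4·1 = 22.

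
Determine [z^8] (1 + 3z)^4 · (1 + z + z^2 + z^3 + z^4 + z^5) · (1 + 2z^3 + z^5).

876

(1 + 3z)^4 has coefficients 1,12,54,108,81 for degrees 0…4.
(1 + z + z^2 + z^3 + z^4 + z^5) has coefficients 1,1,1,1,1,1,0,0,0 for degrees 0…8.
Finally multiplying by (1 + 2z^3 + z^5), the product of all factors after the first has coefficients 1,1,1,3,3,4,3,3,3 for degrees 0…8.
[z^8] = 1·3 + 12·3 + 54·3 + 108·4 + 81·3 = 876.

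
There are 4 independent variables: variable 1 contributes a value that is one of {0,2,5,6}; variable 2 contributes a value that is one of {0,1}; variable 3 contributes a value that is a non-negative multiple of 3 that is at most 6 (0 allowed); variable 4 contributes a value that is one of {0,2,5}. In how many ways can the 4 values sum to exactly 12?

The generating function for the choices is (1 + x² + x⁵ + x⁶)·(1 + x)·(1 + x³ + x⁶)·(1 + x² + x⁵); the count is [x¹²].
(1 + x² + x⁵ + x⁶) has coefficients 1,0,1,0,0,1,1 for degrees 0…6.
(1 + x) has coefficients 1,1,0,0,0,0,0,0,0,0,0,0,0 for degrees 0…12.
Multiplying by (1 + x³ + x⁶) gives running coefficients 1,1,0,1,1,0,1,1,0,0,0,0,0 for degrees 0…12.
Finally multiplying by (1 + x² + x⁵), the product of all factors after the first has coefficients 1,1,1,2,1,2,3,1,2,2,0,1,1 for degrees 0…12.
[x¹²] = 1·1 + 1·0 + 1·1 + 1·3 = 5.

5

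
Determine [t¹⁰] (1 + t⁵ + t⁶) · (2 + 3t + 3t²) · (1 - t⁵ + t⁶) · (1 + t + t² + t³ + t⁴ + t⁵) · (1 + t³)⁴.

134

(1 + t⁵ + t⁶) has coefficients 1,0,0,0,0,1,1 for degrees 0…6.
(2 + 3t + 3t²) has coefficients 2,3,3,0,0,0,0,0,0,0,0 for degrees 0…10.
Multiplying by (1 - t⁵ + t⁶) gives running coefficients 2,3,3,0,0,-2,-1,0,3,0,0 for degrees 0…10.
Multiplying by (1 + t + t² + t³ + t⁴ + t⁵) gives running coefficients 2,5,8,8,8,6,3,0,0,0,0 for degrees 0…10.
Finally multiplying by (1 + t³)⁴, the product of all factors after the first has coefficients 2,5,8,16,28,38,47,62,72,68,68 for degrees 0…10.
[t¹⁰] = 1·68 + 1·38 + 1·28 = 134.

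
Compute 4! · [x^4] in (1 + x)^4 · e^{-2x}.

The EGF product rule gives c_4 = Σ_{k_1+k_2=4} C(4; k_1,k_2) · ∏ g_i(k_i), where (1+x)^4 gives the falling factorial (4)_k; e^{-2x} gives (-2)^k.
g_1(k) for k = 0…4: 1, 4, 12, 24, 24.
g_2(k) for k = 0…4: 1, -2, 4, -8, 16.
c_4 = Σ_k C(4,k)·g_1(k)·g_2(4−k) = 1·1·16 + 4·4·(-8) + 6·12·4 + 4·24·(-2) + 1·24·1 = 16 − 128 + 288 − 192 + 24 = 8.

8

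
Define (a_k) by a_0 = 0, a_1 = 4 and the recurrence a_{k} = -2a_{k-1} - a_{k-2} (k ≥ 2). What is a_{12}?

The ordinary generating function has denominator 1 + 2q + q^2.
Iterating the recurrence: a_0,…,a_{12} = 0, 4, -8, 12, -16, 20, -24, 28, -32, 36, -40, 44, -48.

-48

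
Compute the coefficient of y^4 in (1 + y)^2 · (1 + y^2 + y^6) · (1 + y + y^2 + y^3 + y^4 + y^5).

8

(1 + y)^2 has coefficients 1,2,1 for degrees 0…2.
(1 + y^2 + y^6) has coefficients 1,0,1,0,0 for degrees 0…4.
Finally multiplying by (1 + y + y^2 + y^3 + y^4 + y^5), the product of all factors after the first has coefficients 1,1,2,2,2 for degrees 0…4.
[y^4] = 1·2 + 2·2 + 1·2 = 8.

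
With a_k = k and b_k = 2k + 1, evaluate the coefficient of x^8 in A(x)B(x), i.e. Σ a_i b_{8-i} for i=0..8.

Write out a_i and b_{8-i} for i = 0,…,8 and sum the products.
Σ = 0·17 + 1·15 + 2·13 + 3·11 + 4·9 + 5·7 + 6·5 + 7·3 + 8·1 = 204.

204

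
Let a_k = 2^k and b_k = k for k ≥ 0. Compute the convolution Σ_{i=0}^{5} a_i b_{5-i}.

57

This is [x^5] in the product of the two ordinary generating functions.
Σ = 1·5 + 2·4 + 4·3 + 8·2 + 16·1 + 32·0 = 57.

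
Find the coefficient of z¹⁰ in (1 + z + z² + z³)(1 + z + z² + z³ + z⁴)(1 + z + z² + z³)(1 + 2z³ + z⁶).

(1 + z + z² + z³) has coefficients 1,1,1,1 for degrees 0…3.
(1 + z + z² + z³ + z⁴) has coefficients 1,1,1,1,1,0,0,0,0,0,0 for degrees 0…10.
Multiplying by (1 + z + z² + z³) gives running coefficients 1,2,3,4,4,3,2,1,0,0,0 for degrees 0…10.
Finally multiplying by (1 + 2z³ + z⁶), the product of all factors after the first has coefficients 1,2,3,6,8,9,11,11,9,8,6 for degrees 0…10.
[z¹⁰] = 1·6 + 1·8 + 1·9 + 1·11 = 34.

34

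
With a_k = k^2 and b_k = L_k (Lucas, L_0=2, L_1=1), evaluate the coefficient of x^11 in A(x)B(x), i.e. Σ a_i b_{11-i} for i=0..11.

This is [x^11] in the product of the two ordinary generating functions.
Σ = 0·199 + 1·123 + 4·76 + 9·47 + 16·29 + 25·18 + 36·11 + 49·7 + 64·4 + 81·3 + 100·1 + 121·2 = 3344.

3344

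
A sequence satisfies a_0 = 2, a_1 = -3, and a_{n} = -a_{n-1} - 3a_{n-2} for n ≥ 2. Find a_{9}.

The ordinary generating function has denominator 1 + q + 3q^2.
Iterating the recurrence: a_0,…,a_{9} = 2, -3, -3, 12, -3, -33, 42, 57, -183, 12.

12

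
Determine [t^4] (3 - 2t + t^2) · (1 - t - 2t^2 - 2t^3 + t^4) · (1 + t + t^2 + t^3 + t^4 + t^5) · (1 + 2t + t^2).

-24

(3 - 2t + t^2) has coefficients 3,-2,1 for degrees 0…2.
(1 - t - 2t^2 - 2t^3 + t^4) has coefficients 1,-1,-2,-2,1 for degrees 0…4.
Multiplying by (1 + t + t^2 + t^3 + t^4 + t^5) gives running coefficients 1,0,-2,-4,-3 for degrees 0…4.
Finally multiplying by (1 + 2t + t^2), the product of all factors after the first has coefficients 1,2,-1,-8,-13 for degrees 0…4.
[t^4] = 3·(-13) − 2·(-8) + 1·(-1) = -24.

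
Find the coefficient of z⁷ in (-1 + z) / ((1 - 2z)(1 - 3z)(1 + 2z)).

-2522

Partial fractions give a closed form: a_n = (1/2)·2^n + (-6/5)·3^n + (-3/10)·(-2)^n.
At n = 7: a_7 = -2522.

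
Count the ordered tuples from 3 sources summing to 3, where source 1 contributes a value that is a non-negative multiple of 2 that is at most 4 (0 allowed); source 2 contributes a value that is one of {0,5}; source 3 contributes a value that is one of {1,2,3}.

The generating function for the choices is (1 + z² + z⁴)·(1 + z⁵)·(z + z² + z³); the count is [z³].
(1 + z² + z⁴) has coefficients 1,0,1,0 for degrees 0…3.
(1 + z⁵) has coefficients 1,0,0,0 for degrees 0…3.
Finally multiplying by (z + z² + z³), the product of all factors after the first has coefficients 0,1,1,1 for degrees 0…3.
[z³] = 1·1 + 1·1 = 2.

2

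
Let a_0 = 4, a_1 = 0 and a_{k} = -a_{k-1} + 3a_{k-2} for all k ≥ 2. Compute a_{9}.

-2604

The ordinary generating function has denominator 1 + q - 3q^2.
Iterating the recurrence: a_0,…,a_{9} = 4, 0, 12, -12, 48, -84, 228, -480, 1164, -2604.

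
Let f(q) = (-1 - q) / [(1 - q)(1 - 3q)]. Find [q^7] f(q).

-4373

Partial fractions give a closed form: a_n = (1)·1^n + (-2)·3^n.
At n = 7: a_7 = -4373.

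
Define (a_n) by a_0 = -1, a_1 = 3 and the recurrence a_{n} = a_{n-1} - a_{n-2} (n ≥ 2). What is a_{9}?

1

The ordinary generating function has denominator 1 - x + x^2.
Iterating the recurrence: a_0,…,a_{9} = -1, 3, 4, 1, -3, -4, -1, 3, 4, 1.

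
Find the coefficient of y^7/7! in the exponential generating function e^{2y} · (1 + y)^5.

93088

The EGF product rule gives c_7 = Σ_{k_1+k_2=7} C(7; k_1,k_2) · ∏ g_i(k_i), where e^{2y} gives (2)^k; (1+y)^5 gives the falling factorial (5)_k.
g_1(k) for k = 0…7: 1, 2, 4, 8, 16, 32, 64, 128.
g_2(k) for k = 0…7: 1, 5, 20, 60, 120, 120, 0, 0.
c_7 = Σ_k C(7,k)·g_1(k)·g_2(7−k) = 21·4·120 + 35·8·120 + 35·16·60 + 21·32·20 + 7·64·5 + 1·128·1 = 10080 + 33600 + 33600 + 13440 + 2240 + 128 = 93088.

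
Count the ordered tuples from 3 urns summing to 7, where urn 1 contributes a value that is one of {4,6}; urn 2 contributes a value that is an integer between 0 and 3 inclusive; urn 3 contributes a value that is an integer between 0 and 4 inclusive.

The generating function for the choices is (t⁴ + t⁶)·(1 + t + t² + t³)·(1 + t + t² + t³ + t⁴); the count is [t⁷].
(t⁴ + t⁶) has coefficients 0,0,0,0,1,0,1 for degrees 0…6.
(1 + t + t² + t³) has coefficients 1,1,1,1,0,0,0,0 for degrees 0…7.
Finally multiplying by (1 + t + t² + t³ + t⁴), the product of all factors after the first has coefficients 1,2,3,4,4,3,2,1 for degrees 0…7.
[t⁷] = 1·4 + 1·2 = 6.

6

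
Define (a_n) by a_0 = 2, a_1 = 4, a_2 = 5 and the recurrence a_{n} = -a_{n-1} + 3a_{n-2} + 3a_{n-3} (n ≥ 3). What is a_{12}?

1094

The ordinary generating function has denominator 1 + t - 3t^2 - 3t^3.
Iterating the recurrence: a_0,…,a_{12} = 2, 4, 5, 13, 14, 40, 41, 121, 122, 364, 365, 1093, 1094.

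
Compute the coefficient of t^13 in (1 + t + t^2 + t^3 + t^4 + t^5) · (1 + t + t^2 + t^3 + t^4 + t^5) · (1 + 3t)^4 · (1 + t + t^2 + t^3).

2575

(1 + t + t^2 + t^3 + t^4 + t^5) has coefficients 1,1,1,1,1,1 for degrees 0…5.
(1 + t + t^2 + t^3 + t^4 + t^5) has coefficients 1,1,1,1,1,1,0,0,0,0,0,0,0,0 for degrees 0…13.
Multiplying by (1 + 3t)^4 gives running coefficients 1,13,67,175,256,256,255,243,189,81,0,0,0,0 for degrees 0…13.
Finally multiplying by (1 + t + t^2 + t^3), the product of all factors after the first has coefficients 1,14,81,256,511,754,942,1010,943,768,513,270,81,0 for degrees 0…13.
[t^13] = 1·0 + 1·81 + 1·270 + 1·513 + 1·768 + 1·943 = 2575.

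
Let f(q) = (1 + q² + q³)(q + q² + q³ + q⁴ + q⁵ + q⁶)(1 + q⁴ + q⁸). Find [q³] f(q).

(1 + q² + q³) has coefficients 1,0,1,1 for degrees 0…3.
(q + q² + q³ + q⁴ + q⁵ + q⁶) has coefficients 0,1,1,1 for degrees 0…3.
Finally multiplying by (1 + q⁴ + q⁸), the product of all factors after the first has coefficients 0,1,1,1 for degrees 0…3.
[q³] = 1·1 + 1·1 + 1·0 = 2.

2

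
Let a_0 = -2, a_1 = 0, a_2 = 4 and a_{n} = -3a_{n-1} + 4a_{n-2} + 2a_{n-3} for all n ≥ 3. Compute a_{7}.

The ordinary generating function has denominator 1 + 3x - 4x^2 - 2x^3.
Iterating the recurrence: a_0,…,a_{7} = -2, 0, 4, -16, 64, -248, 968, -3768.

-3768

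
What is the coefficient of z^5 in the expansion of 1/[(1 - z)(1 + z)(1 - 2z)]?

The denominator gives the recurrence a_n = 2a_(n−1) + a_(n−2) − 2a_(n−3) for n ≥ 3; the numerator fixes a_0 = 1, a_1 = 2, a_2 = 5.
Iterating: 1, 2, 5, 10, 21, 42, so a_5 = 42.

42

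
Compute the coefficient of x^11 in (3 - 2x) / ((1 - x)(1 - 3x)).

620014

Partial fractions give a closed form: a_n = (-1/2)·1^n + (7/2)·3^n.
At n = 11: a_11 = 620014.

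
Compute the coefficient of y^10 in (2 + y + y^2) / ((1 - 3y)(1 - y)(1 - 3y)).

The denominator gives the recurrence a_n = 7a_(n−1) − 15a_(n−2) + 9a_(n−3) for n ≥ 3; the numerator fixes a_0 = 2, a_1 = 15, a_2 = 76.
Iterating: 2, 15, 76, 325, 1270, 4699, 16768, 58321, 199018, 669223, 2224180, so a_10 = 2224180.

2224180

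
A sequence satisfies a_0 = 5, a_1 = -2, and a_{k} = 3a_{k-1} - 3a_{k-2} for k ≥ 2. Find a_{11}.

4131

The ordinary generating function has denominator 1 - 3y + 3y^2.
Iterating the recurrence: a_0,…,a_{11} = 5, -2, -21, -57, -108, -153, -135, 54, 567, 1539, 2916, 4131.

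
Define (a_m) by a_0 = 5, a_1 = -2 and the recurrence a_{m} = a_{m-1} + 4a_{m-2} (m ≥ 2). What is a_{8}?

The ordinary generating function has denominator 1 - q - 4q^2.
Iterating the recurrence: a_0,…,a_{8} = 5, -2, 18, 10, 82, 122, 450, 938, 2738.

2738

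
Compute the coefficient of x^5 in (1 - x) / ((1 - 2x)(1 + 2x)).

The denominator gives the recurrence a_n = 4a_(n−2) for n ≥ 3; the numerator fixes a_0 = 1, a_1 = -1, a_2 = 4.
Iterating: 1, -1, 4, -4, 16, -16, so a_5 = -16.

-16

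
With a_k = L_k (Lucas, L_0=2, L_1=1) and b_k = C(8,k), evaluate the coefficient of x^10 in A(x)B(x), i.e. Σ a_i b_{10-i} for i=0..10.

5778

The convolution is the x^10 coefficient of A(x)B(x).
Σ = 2·0 + 1·0 + 3·1 + 4·8 + 7·28 + 11·56 + 18·70 + 29·56 + 47·28 + 76·8 + 123·1 = 5778.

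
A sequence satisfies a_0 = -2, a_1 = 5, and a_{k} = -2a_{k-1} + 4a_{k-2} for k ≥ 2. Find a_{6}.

-1920

The ordinary generating function has denominator 1 + 2x - 4x^2.
Iterating the recurrence: a_0,…,a_{6} = -2, 5, -18, 56, -184, 592, -1920.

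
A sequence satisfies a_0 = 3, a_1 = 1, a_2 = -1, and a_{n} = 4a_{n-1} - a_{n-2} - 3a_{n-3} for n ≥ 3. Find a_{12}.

-1321177

The ordinary generating function has denominator 1 - 4y + y^2 + 3y^3.
Iterating the recurrence: a_0,…,a_{12} = 3, 1, -1, -14, -58, -215, -760, -2651, -9199, -31865, -110308, -381770, -1321177.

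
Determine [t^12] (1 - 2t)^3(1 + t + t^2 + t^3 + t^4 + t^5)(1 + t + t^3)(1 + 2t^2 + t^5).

(1 - 2t)^3 has coefficients 1,-6,12,-8 for degrees 0…3.
(1 + t + t^2 + t^3 + t^4 + t^5) has coefficients 1,1,1,1,1,1,0,0,0,0,0,0,0 for degrees 0…12.
Multiplying by (1 + t + t^3) gives running coefficients 1,2,2,3,3,3,2,1,1,0,0,0,0 for degrees 0…12.
Finally multiplying by (1 + 2t^2 + t^5), the product of all factors after the first has coefficients 1,2,4,7,7,10,10,9,8,5,5,2,1 for degrees 0…12.
[t^12] = 1·1 − 6·2 + 12·5 − 8·5 = 9.

9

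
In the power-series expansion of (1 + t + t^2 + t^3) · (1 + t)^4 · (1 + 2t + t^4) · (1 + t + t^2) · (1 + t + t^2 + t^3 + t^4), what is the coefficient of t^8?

(1 + t + t^2 + t^3) has coefficients 1,1,1,1 for degrees 0…3.
(1 + t)^4 has coefficients 1,4,6,4,1,0,0,0,0 for degrees 0…8.
Multiplying by (1 + 2t + t^4) gives running coefficients 1,6,14,16,10,6,6,4,1 for degrees 0…8.
Multiplying by (1 + t + t^2) gives running coefficients 1,7,21,36,40,32,22,16,11 for degrees 0…8.
Finally multiplying by (1 + t + t^2 + t^3 + t^4), the product of all factors after the first has coefficients 1,8,29,65,105,136,151,146,121 for degrees 0…8.
[t^8] = 1·121 + 1·146 + 1·151 + 1·136 = 554.

554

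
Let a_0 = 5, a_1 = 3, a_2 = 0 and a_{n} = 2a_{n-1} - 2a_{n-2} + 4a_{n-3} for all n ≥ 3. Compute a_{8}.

The ordinary generating function has denominator 1 - 2x + 2x^2 - 4x^3.
Iterating the recurrence: a_0,…,a_{8} = 5, 3, 0, 14, 40, 52, 80, 216, 480.

480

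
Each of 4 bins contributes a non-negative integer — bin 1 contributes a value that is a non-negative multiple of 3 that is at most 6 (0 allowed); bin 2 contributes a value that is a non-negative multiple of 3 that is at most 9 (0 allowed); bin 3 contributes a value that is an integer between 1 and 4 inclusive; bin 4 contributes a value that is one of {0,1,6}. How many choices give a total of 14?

The generating function for the choices is (1 + q^3 + q^6)·(1 + q^3 + q^6 + q^9)·(q + q^2 + q^3 + q^4)·(1 + q + q^6); the count is [q^14].
(1 + q^3 + q^6) has coefficients 1,0,0,1,0,0,1 for degrees 0…6.
(1 + q^3 + q^6 + q^9) has coefficients 1,0,0,1,0,0,1,0,0,1,0,0,0,0,0 for degrees 0…14.
Multiplying by (q + q^2 + q^3 + q^4) gives running coefficients 0,1,1,1,2,1,1,2,1,1,2,1,1,1,0 for degrees 0…14.
Finally multiplying by (1 + q + q^6), the product of all factors after the first has coefficients 0,1,2,2,3,3,2,4,4,3,5,4,3,4,2 for degrees 0…14.
[q^14] = 1·2 + 1·4 + 1·4 = 10.

10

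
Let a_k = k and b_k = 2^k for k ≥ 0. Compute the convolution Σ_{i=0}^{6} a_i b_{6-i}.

120

This is [x^6] in the product of the two ordinary generating functions.
Σ = 0·64 + 1·32 + 2·16 + 3·8 + 4·4 + 5·2 + 6·1 = 120.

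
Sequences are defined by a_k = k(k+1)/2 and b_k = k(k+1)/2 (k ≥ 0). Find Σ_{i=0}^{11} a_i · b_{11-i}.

This is [x^11] in the product of the two ordinary generating functions.
Σ = 0·66 + 1·55 + 3·45 + 6·36 + 10·28 + 15·21 + 21·15 + 28·10 + 36·6 + 45·3 + 55·1 + 66·0 = 2002.

2002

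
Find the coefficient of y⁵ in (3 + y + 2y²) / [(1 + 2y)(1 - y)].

The denominator gives the recurrence a_n = −a_(n−1) + 2a_(n−2) for n ≥ 3; the numerator fixes a_0 = 3, a_1 = -2, a_2 = 10.
Iterating: 3, -2, 10, -14, 34, -62, so a_5 = -62.

-62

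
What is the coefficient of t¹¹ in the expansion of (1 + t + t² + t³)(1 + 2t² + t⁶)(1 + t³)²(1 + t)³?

(1 + t + t² + t³) has coefficients 1,1,1,1 for degrees 0…3.
(1 + 2t² + t⁶) has coefficients 1,0,2,0,0,0,1,0,0,0,0,0 for degrees 0…11.
Multiplying by (1 + t³)² gives running coefficients 1,0,2,2,0,4,2,0,2,2,0,0 for degrees 0…11.
Finally multiplying by (1 + t)³, the product of all factors after the first has coefficients 1,3,5,9,12,12,16,18,12,10,12,8 for degrees 0…11.
[t¹¹] = 1·8 + 1·12 + 1·10 + 1·12 = 42.

42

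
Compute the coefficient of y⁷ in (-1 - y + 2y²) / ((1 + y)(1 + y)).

The denominator gives the recurrence a_n = −2a_(n−1) − a_(n−2) for n ≥ 3; the numerator fixes a_0 = -1, a_1 = 1, a_2 = 1.
Iterating: -1, 1, 1, -3, 5, -7, 9, -11, so a_7 = -11.

-11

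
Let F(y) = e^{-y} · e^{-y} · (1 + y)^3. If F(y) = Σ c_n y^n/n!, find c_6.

The EGF product rule gives c_6 = Σ_{k_1+k_2+k_3=6} C(6; k_1,k_2,k_3) · ∏ g_i(k_i), where e^{-y} gives (-1)^k; e^{-y} gives (-1)^k; (1+y)^3 gives the falling factorial (3)_k.
g_1(k) for k = 0…6: 1, -1, 1, -1, 1, -1, 1.
g_2(k) for k = 0…6: 1, -1, 1, -1, 1, -1, 1.
g_3(k) for k = 0…6: 1, 3, 6, 6, 0, 0, 0.
First combine the last two factors: h(k) = Σ_j C(k,j)·g_2(j)·g_3(k−j) for k = 0…6: 1, 2, 1, -4, 1, 14, -47.
c_6 = Σ_k C(6,k)·g_1(k)·h(6−k) = 1·1·(-47) + 6·(-1)·14 + 15·1·1 + 20·(-1)·(-4) + 15·1·1 + 6·(-1)·2 + 1·1·1 = −47 − 84 + 15 + 80 + 15 − 12 + 1 = -32.

-32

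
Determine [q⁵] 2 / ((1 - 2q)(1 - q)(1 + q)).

Partial fractions give a closed form: a_n = (8/3)·2^n + (-1)·1^n + (1/3)·(-1)^n.
At n = 5: a_5 = 84.

84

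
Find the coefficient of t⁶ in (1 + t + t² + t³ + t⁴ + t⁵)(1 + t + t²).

2

(1 + t + t² + t³ + t⁴ + t⁵) has coefficients 1,1,1,1,1,1 for degrees 0…5.
(1 + t + t²) has coefficients 1,1,1,0,0,0,0 for degrees 0…6.
[t⁶] = 1·0 + 1·0 + 1·0 + 1·0 + 1·1 + 1·1 = 2.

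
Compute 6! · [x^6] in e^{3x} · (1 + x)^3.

15633

The EGF product rule gives c_6 = Σ_{k_1+k_2=6} C(6; k_1,k_2) · ∏ g_i(k_i), where e^{3x} gives (3)^k; (1+x)^3 gives the falling factorial (3)_k.
g_1(k) for k = 0…6: 1, 3, 9, 27, 81, 243, 729.
g_2(k) for k = 0…6: 1, 3, 6, 6, 0, 0, 0.
c_6 = Σ_k C(6,k)·g_1(k)·g_2(6−k) = 20·27·6 + 15·81·6 + 6·243·3 + 1·729·1 = 3240 + 7290 + 4374 + 729 = 15633.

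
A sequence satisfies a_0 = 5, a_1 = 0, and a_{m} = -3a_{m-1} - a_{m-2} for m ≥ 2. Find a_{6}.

The ordinary generating function has denominator 1 + 3t + t^2.
Iterating the recurrence: a_0,…,a_{6} = 5, 0, -5, 15, -40, 105, -275.

-275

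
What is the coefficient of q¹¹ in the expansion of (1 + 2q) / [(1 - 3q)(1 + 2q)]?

The denominator gives the recurrence a_n = a_(n−1) + 6a_(n−2) for n ≥ 2; the numerator fixes a_0 = 1, a_1 = 3.
Iterating: 1, 3, 9, 27, 81, 243, 729, 2187, 6561, 19683, 59049, 177147, so a_11 = 177147.

177147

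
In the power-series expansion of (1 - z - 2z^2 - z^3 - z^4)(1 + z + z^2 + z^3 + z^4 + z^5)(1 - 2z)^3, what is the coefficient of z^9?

(1 - z - 2z^2 - z^3 - z^4) has coefficients 1,-1,-2,-1,-1 for degrees 0…4.
(1 + z + z^2 + z^3 + z^4 + z^5) has coefficients 1,1,1,1,1,1,0,0,0,0 for degrees 0…9.
Finally multiplying by (1 - 2z)^3, the product of all factors after the first has coefficients 1,-5,7,-1,-1,-1,-2,4,-8,0 for degrees 0…9.
[z^9] = 1·0 − 1·(-8) − 2·4 − 1·(-2) − 1·(-1) = 3.

3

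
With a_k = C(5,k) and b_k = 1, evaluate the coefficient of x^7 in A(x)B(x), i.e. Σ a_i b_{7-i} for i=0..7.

This is [x^7] in the product of the two ordinary generating functions.
Σ = 1·1 + 5·1 + 10·1 + 10·1 + 5·1 + 1·1 + 0·1 + 0·1 = 32.

32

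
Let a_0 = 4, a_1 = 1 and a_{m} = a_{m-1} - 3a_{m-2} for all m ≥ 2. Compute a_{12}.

The ordinary generating function has denominator 1 - z + 3z^2.
Iterating the recurrence: a_0,…,a_{12} = 4, 1, -11, -14, 19, 61, 4, -179, -191, 346, 919, -119, -2876.

-2876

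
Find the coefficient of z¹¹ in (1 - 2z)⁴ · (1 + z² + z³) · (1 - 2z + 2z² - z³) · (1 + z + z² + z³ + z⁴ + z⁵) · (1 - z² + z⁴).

24

(1 - 2z)⁴ has coefficients 1,-8,24,-32,16 for degrees 0…4.
(1 + z² + z³) has coefficients 1,0,1,1,0,0,0,0,0,0,0,0 for degrees 0…11.
Multiplying by (1 - 2z + 2z² - z³) gives running coefficients 1,-2,3,-2,0,1,-1,0,0,0,0,0 for degrees 0…11.
Multiplying by (1 + z + z² + z³ + z⁴ + z⁵) gives running coefficients 1,-1,2,0,0,1,-1,1,-2,0,0,-1 for degrees 0…11.
Finally multiplying by (1 - z² + z⁴), the product of all factors after the first has coefficients 1,-1,1,1,-1,0,1,0,-1,0,1,0 for degrees 0…11.
[z¹¹] = 1·0 − 8·1 + 24·0 − 32·(-1) + 16·0 = 24.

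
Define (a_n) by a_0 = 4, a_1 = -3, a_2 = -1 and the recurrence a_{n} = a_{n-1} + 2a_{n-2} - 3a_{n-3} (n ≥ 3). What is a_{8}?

The ordinary generating function has denominator 1 - q - 2q^2 + 3q^3.
Iterating the recurrence: a_0,…,a_{8} = 4, -3, -1, -19, -12, -47, -14, -72, 41.

41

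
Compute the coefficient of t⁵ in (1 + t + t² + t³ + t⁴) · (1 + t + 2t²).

3

(1 + t + t² + t³ + t⁴) has coefficients 1,1,1,1,1 for degrees 0…4.
(1 + t + 2t²) has coefficients 1,1,2,0,0,0 for degrees 0…5.
[t⁵] = 1·0 + 1·0 + 1·0 + 1·2 + 1·1 = 3.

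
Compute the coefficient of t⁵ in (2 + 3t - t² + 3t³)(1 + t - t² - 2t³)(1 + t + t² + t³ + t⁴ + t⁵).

(2 + 3t - t² + 3t³) has coefficients 2,3,-1,3 for degrees 0…3.
(1 + t - t² - 2t³) has coefficients 1,1,-1,-2,0,0 for degrees 0…5.
Finally multiplying by (1 + t + t² + t³ + t⁴ + t⁵), the product of all factors after the first has coefficients 1,2,1,-1,-1,-1 for degrees 0…5.
[t⁵] = 2·(-1) + 3·(-1) − 1·(-1) + 3·1 = -1.

-1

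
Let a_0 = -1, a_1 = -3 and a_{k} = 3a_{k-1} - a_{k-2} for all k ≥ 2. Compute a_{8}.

The ordinary generating function has denominator 1 - 3z + z^2.
Iterating the recurrence: a_0,…,a_{8} = -1, -3, -8, -21, -55, -144, -377, -987, -2584.

-2584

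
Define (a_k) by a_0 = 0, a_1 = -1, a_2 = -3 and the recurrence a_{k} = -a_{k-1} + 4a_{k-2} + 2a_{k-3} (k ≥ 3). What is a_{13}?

The ordinary generating function has denominator 1 + q - 4q^2 - 2q^3.
Iterating the recurrence: a_0,…,a_{13} = 0, -1, -3, -1, -13, 3, -57, 43, -265, 323, -1297, 2059, -6601, 12243.

12243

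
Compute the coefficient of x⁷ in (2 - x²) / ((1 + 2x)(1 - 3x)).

2389

The denominator gives the recurrence a_n = a_(n−1) + 6a_(n−2) for n ≥ 3; the numerator fixes a_0 = 2, a_1 = 2, a_2 = 13.
Iterating: 2, 2, 13, 25, 103, 253, 871, 2389, so a_7 = 2389.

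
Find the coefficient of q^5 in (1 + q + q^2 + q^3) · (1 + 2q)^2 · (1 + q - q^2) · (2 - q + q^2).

(1 + q + q^2 + q^3) has coefficients 1,1,1,1 for degrees 0…3.
(1 + 2q)^2 has coefficients 1,4,4,0,0,0 for degrees 0…5.
Multiplying by (1 + q - q^2) gives running coefficients 1,5,7,0,-4,0 for degrees 0…5.
Finally multiplying by (2 - q + q^2), the product of all factors after the first has coefficients 2,9,10,-2,-1,4 for degrees 0…5.
[q^5] = 1·4 + 1·(-1) + 1·(-2) + 1·10 = 11.

11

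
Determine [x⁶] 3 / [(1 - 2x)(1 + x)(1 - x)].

255

Partial fractions give a closed form: a_n = (4)·2^n + (1/2)·(-1)^n + (-3/2)·1^n.
At n = 6: a_6 = 255.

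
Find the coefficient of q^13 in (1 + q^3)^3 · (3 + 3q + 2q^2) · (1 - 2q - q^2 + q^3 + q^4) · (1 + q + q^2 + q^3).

23

(1 + q^3)^3 has coefficients 1,0,0,3,0,0,3,0,0,1 for degrees 0…9.
(3 + 3q + 2q^2) has coefficients 3,3,2,0,0,0,0,0,0,0,0,0,0,0 for degrees 0…13.
Multiplying by (1 - 2q - q^2 + q^3 + q^4) gives running coefficients 3,-3,-7,-4,4,5,2,0,0,0,0,0,0,0 for degrees 0…13.
Finally multiplying by (1 + q + q^2 + q^3), the product of all factors after the first has coefficients 3,0,-7,-11,-10,-2,7,11,7,2,0,0,0,0 for degrees 0…13.
[q^13] = 1·0 + 3·0 + 3·11 + 1·(-10) = 23.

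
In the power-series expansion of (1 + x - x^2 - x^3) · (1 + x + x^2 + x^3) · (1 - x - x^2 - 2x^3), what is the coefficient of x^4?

(1 + x - x^2 - x^3) has coefficients 1,1,-1,-1 for degrees 0…3.
(1 + x + x^2 + x^3) has coefficients 1,1,1,1,0 for degrees 0…4.
Finally multiplying by (1 - x - x^2 - 2x^3), the product of all factors after the first has coefficients 1,0,-1,-3,-4 for degrees 0…4.
[x^4] = 1·(-4) + 1·(-3) − 1·(-1) − 1·0 = -6.

-6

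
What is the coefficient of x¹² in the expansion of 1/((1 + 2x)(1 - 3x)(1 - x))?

479389

Partial fractions give a closed form: a_n = (4/15)·(-2)^n + (9/10)·3^n + (-1/6)·1^n.
At n = 12: a_12 = 479389.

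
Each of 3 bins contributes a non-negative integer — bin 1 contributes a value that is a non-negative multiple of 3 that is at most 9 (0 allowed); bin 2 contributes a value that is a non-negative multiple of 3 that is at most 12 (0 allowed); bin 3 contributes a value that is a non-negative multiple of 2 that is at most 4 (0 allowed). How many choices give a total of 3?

The generating function for the choices is (1 + z³ + z⁶ + z⁹)·(1 + z³ + z⁶ + z⁹ + z¹²)·(1 + z² + z⁴); the count is [z³].
(1 + z³ + z⁶ + z⁹) has coefficients 1,0,0,1 for degrees 0…3.
(1 + z³ + z⁶ + z⁹ + z¹²) has coefficients 1,0,0,1 for degrees 0…3.
Finally multiplying by (1 + z² + z⁴), the product of all factors after the first has coefficients 1,0,1,1 for degrees 0…3.
[z³] = 1·1 + 1·1 = 2.

2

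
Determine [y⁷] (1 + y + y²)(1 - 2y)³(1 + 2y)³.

(1 + y + y²) has coefficients 1,1,1 for degrees 0…2.
(1 - 2y)³ has coefficients 1,-6,12,-8,0,0,0,0 for degrees 0…7.
Finally multiplying by (1 + 2y)³, the product of all factors after the first has coefficients 1,0,-12,0,48,0,-64,0 for degrees 0…7.
[y⁷] = 1·0 + 1·(-64) + 1·0 = -64.

-64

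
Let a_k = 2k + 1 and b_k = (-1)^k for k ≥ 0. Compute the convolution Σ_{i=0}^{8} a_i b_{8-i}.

This is [x^8] in the product of the two ordinary generating functions.
Σ = 1·1 + 3·(-1) + 5·1 + 7·(-1) + 9·1 + 11·(-1) + 13·1 + 15·(-1) + 17·1 = 9.

9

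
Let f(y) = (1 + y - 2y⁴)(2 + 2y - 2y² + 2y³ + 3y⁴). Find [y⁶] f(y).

(1 + y - 2y⁴) has coefficients 1,1,0,0,-2 for degrees 0…4.
(2 + 2y - 2y² + 2y³ + 3y⁴) has coefficients 2,2,-2,2,3,0,0 for degrees 0…6.
[y⁶] = 1·0 + 1·0 − 2·(-2) = 4.

4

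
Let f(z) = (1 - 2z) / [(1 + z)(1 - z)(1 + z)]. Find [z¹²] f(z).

19

The denominator gives the recurrence a_n = −a_(n−1) + a_(n−2) + a_(n−3) for n ≥ 3; the numerator fixes a_0 = 1, a_1 = -3, a_2 = 4.
Iterating: 1, -3, 4, -6, 7, -9, 10, -12, 13, -15, 16, -18, 19, so a_12 = 19.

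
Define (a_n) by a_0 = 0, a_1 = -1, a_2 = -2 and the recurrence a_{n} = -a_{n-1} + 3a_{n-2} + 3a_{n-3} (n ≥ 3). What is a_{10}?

The ordinary generating function has denominator 1 + x - 3x^2 - 3x^3.
Iterating the recurrence: a_0,…,a_{10} = 0, -1, -2, -1, -8, -1, -26, -1, -80, -1, -242.

-242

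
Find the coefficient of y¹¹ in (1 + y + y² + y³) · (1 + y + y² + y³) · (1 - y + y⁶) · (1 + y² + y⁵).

(1 + y + y² + y³) has coefficients 1,1,1,1 for degrees 0…3.
(1 + y + y² + y³) has coefficients 1,1,1,1,0,0,0,0,0,0,0,0 for degrees 0…11.
Multiplying by (1 - y + y⁶) gives running coefficients 1,0,0,0,-1,0,1,1,1,1,0,0 for degrees 0…11.
Finally multiplying by (1 + y² + y⁵), the product of all factors after the first has coefficients 1,0,1,0,-1,1,0,1,2,1,1,2 for degrees 0…11.
[y¹¹] = 1·2 + 1·1 + 1·1 + 1·2 = 6.

6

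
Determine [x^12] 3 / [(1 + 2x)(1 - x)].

Partial fractions give a closed form: a_n = (2)·(-2)^n + (1)·1^n.
At n = 12: a_12 = 8193.

8193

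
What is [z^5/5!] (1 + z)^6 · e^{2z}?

12032

The EGF product rule gives c_5 = Σ_{k_1+k_2=5} C(5; k_1,k_2) · ∏ g_i(k_i), where (1+z)^6 gives the falling factorial (6)_k; e^{2z} gives (2)^k.
g_1(k) for k = 0…5: 1, 6, 30, 120, 360, 720.
g_2(k) for k = 0…5: 1, 2, 4, 8, 16, 32.
c_5 = Σ_k C(5,k)·g_1(k)·g_2(5−k) = 1·1·32 + 5·6·16 + 10·30·8 + 10·120·4 + 5·360·2 + 1·720·1 = 32 + 480 + 2400 + 4800 + 3600 + 720 = 12032.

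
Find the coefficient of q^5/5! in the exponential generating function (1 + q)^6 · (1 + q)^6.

The EGF product rule gives c_5 = Σ_{k_1+k_2=5} C(5; k_1,k_2) · ∏ g_i(k_i), where (1+q)^6 gives the falling factorial (6)_k; (1+q)^6 gives the falling factorial (6)_k.
g_1(k) for k = 0…5: 1, 6, 30, 120, 360, 720.
g_2(k) for k = 0…5: 1, 6, 30, 120, 360, 720.
c_5 = Σ_k C(5,k)·g_1(k)·g_2(5−k) = 1·1·720 + 5·6·360 + 10·30·120 + 10·120·30 + 5·360·6 + 1·720·1 = 720 + 10800 + 36000 + 36000 + 10800 + 720 = 95040.

95040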